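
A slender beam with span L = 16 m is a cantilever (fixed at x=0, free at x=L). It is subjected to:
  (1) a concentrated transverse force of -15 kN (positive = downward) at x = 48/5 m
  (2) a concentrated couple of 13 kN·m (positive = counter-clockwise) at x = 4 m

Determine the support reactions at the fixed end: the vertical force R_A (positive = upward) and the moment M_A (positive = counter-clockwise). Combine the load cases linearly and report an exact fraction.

R_A = -15 kN, M_A = -157 kN·m

Load 1 — point force P=-15 kN at a=48/5 m (b=L-a=32/5):
  R_A = P = (-15) = -15 kN
  M_A = Pa = (-15)·(48/5) = -144 kN·m
Load 2 — applied couple M₀=13 kN·m at a=4 m (b=L-a=12):
  R_A = 0 kN
  M_A = -M₀ = -13 kN·m
Superposition: R_A = -15 kN, M_A = -157 kN·m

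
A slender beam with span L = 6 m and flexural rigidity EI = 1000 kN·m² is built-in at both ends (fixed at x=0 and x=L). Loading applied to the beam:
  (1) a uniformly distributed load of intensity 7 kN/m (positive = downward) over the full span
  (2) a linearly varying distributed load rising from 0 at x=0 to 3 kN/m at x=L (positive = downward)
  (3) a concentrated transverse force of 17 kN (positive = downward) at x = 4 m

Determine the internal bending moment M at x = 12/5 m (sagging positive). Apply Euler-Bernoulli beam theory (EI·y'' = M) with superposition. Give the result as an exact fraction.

M(12/5) = 15739/1125 kN·m

Load 1 — uniform load w=7 kN/m over full span:
  M_1 = wLx/2 - wL²/12 - wx²/2 = 7·6·(12/5)/2 - 7·6²/12 - 7·(12/5)²/2 = 231/25 kN·m
Load 2 — triangular load w₀=3 kN/m (0→w₀ over full span):
  M_2 = 3w₀Lx/20 - w₀L²/30 - w₀x³/(6L) = 3·3·6·(12/5)/20 - 3·6²/30 - 3·(12/5)³/(6·6) = 216/125 kN·m
Load 3 — point force P=17 kN at a=4 m (b=L-a=2):
  M_3 = Pb²(3a+b)x/L³ - Pab²/L²  [x≤a] = 17·2²·(3·4+2)·(12/5)/6³ - 17·4·2²/6² = 136/45 kN·m
Superposition: M = Σ M_i = 15739/1125 kN·m ≈ 13.990222 kN·m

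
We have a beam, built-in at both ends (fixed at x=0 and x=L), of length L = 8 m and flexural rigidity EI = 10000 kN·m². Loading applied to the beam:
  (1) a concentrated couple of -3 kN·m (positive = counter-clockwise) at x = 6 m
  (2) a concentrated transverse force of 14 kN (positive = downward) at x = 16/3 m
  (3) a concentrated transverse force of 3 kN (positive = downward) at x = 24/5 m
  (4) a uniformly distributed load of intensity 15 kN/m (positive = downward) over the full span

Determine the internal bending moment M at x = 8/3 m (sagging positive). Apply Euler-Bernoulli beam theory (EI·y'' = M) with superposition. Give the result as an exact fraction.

Load 1 — applied couple M₀=-3 kN·m at a=6 m (b=L-a=2):
  M_1 = R_Ax - M_A  [x≤a] with R_A=-27/64, M_A=-15/16 = (-27/64)·(8/3) - (-15/16) = -3/16 kN·m
Load 2 — point force P=14 kN at a=16/3 m (b=L-a=8/3):
  M_2 = Pb²(3a+b)x/L³ - Pab²/L²  [x≤a] = 14·(8/3)²·(3·(16/3)+(8/3))·(8/3)/8³ - 14·(16/3)·(8/3)²/8² = 112/81 kN·m
Load 3 — point force P=3 kN at a=24/5 m (b=L-a=16/5):
  M_3 = Pb²(3a+b)x/L³ - Pab²/L²  [x≤a] = 3·(16/5)²·(3·(24/5)+(16/5))·(8/3)/8³ - 3·(24/5)·(16/5)²/8² = 64/125 kN·m
Load 4 — uniform load w=15 kN/m over full span:
  M_4 = wLx/2 - wL²/12 - wx²/2 = 15·8·(8/3)/2 - 15·8²/12 - 15·(8/3)²/2 = 80/3 kN·m
Superposition: M = Σ M_i = 4596569/162000 kN·m ≈ 28.373883 kN·m

M(8/3) = 4596569/162000 kN·m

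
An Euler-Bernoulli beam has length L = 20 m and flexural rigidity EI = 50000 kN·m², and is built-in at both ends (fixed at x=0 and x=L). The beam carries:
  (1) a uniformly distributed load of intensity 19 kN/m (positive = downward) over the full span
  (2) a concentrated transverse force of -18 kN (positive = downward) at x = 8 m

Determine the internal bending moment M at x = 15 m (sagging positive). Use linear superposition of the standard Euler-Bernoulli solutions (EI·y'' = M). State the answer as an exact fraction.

M(15) = 12307/150 kN·m

Load 1 — uniform load w=19 kN/m over full span:
  M_1 = wLx/2 - wL²/12 - wx²/2 = 19·20·15/2 - 19·20²/12 - 19·15²/2 = 475/6 kN·m
Load 2 — point force P=-18 kN at a=8 m (b=L-a=12):
  M_2 = Pa²(a+3b)(L-x)/L³ - Pa²b/L²  [x>a] = (-18)·8²·(8+3·12)·(20-15)/20³ - (-18)·8²·12/20² = 72/25 kN·m
Superposition: M = Σ M_i = 12307/150 kN·m ≈ 82.046667 kN·m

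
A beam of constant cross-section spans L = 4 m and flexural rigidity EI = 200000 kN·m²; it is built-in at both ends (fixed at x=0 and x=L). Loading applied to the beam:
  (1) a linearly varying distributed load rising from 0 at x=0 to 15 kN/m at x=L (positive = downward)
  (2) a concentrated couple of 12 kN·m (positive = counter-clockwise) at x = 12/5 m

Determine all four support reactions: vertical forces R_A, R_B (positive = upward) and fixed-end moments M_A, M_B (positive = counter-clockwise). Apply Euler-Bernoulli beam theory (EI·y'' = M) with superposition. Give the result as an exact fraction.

Load 1 — triangular load w₀=15 kN/m (0→w₀ over full span):
  R_A = 3w₀L/20 = 3·15·4/20 = 9 kN
  M_A = w₀L²/30 = 15·4²/30 = 8 kN·m
  R_B = 7w₀L/20 = 7·15·4/20 = 21 kN
  M_B = -w₀L²/20 = -15·4²/20 = -12 kN·m
Load 2 — applied couple M₀=12 kN·m at a=12/5 m (b=L-a=8/5):
  R_A = 6M₀ab/L³ = 6·12·(12/5)·(8/5)/4³ = 108/25 kN
  M_A = M₀b(2a-b)/L² = 12·(8/5)·(2·(12/5)-(8/5))/4² = 96/25 kN·m
  R_B = -6M₀ab/L³ = -6·12·(12/5)·(8/5)/4³ = -108/25 kN
  M_B = M₀a(2b-a)/L² = 12·(12/5)·(2·(8/5)-(12/5))/4² = 36/25 kN·m
Superposition: R_A = 333/25 kN, M_A = 296/25 kN·m, R_B = 417/25 kN, M_B = -264/25 kN·m

R_A = 333/25 kN, M_A = 296/25 kN·m, R_B = 417/25 kN, M_B = -264/25 kN·m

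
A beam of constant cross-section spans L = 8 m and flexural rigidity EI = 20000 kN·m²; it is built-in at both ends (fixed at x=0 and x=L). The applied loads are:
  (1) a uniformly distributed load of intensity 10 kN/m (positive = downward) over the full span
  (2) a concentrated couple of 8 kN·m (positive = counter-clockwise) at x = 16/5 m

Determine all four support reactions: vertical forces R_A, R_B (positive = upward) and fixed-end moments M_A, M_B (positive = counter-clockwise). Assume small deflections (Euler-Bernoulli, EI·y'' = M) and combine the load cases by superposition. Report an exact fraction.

Load 1 — uniform load w=10 kN/m over full span:
  R_A = wL/2 = 10·8/2 = 40 kN
  M_A = wL²/12 = 10·8²/12 = 160/3 kN·m
  R_B = wL/2 = 10·8/2 = 40 kN
  M_B = -wL²/12 = -10·8²/12 = -160/3 kN·m
Load 2 — applied couple M₀=8 kN·m at a=16/5 m (b=L-a=24/5):
  R_A = 6M₀ab/L³ = 6·8·(16/5)·(24/5)/8³ = 36/25 kN
  M_A = M₀b(2a-b)/L² = 8·(24/5)·(2·(16/5)-(24/5))/8² = 24/25 kN·m
  R_B = -6M₀ab/L³ = -6·8·(16/5)·(24/5)/8³ = -36/25 kN
  M_B = M₀a(2b-a)/L² = 8·(16/5)·(2·(24/5)-(16/5))/8² = 64/25 kN·m
Superposition: R_A = 1036/25 kN, M_A = 4072/75 kN·m, R_B = 964/25 kN, M_B = -3808/75 kN·m

R_A = 1036/25 kN, M_A = 4072/75 kN·m, R_B = 964/25 kN, M_B = -3808/75 kN·m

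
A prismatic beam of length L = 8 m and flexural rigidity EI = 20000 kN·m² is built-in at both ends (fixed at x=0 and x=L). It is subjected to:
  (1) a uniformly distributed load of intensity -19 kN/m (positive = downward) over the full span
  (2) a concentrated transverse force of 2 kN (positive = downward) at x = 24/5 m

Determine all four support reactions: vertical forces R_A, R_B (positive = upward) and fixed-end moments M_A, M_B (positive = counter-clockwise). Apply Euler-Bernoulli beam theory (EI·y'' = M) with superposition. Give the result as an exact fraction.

Load 1 — uniform load w=-19 kN/m over full span:
  R_A = wL/2 = (-19)·8/2 = -76 kN
  M_A = wL²/12 = (-19)·8²/12 = -304/3 kN·m
  R_B = wL/2 = (-19)·8/2 = -76 kN
  M_B = -wL²/12 = -(-19)·8²/12 = 304/3 kN·m
Load 2 — point force P=2 kN at a=24/5 m (b=L-a=16/5):
  R_A = Pb²(3a+b)/L³ = 2·(16/5)²·(3·(24/5)+(16/5))/8³ = 88/125 kN
  M_A = Pab²/L² = 2·(24/5)·(16/5)²/8² = 192/125 kN·m
  R_B = Pa²(a+3b)/L³ = 2·(24/5)²·((24/5)+3·(16/5))/8³ = 162/125 kN
  M_B = -Pa²b/L² = -2·(24/5)²·(16/5)/8² = -288/125 kN·m
Superposition: R_A = -9412/125 kN, M_A = -37424/375 kN·m, R_B = -9338/125 kN, M_B = 37136/375 kN·m

R_A = -9412/125 kN, M_A = -37424/375 kN·m, R_B = -9338/125 kN, M_B = 37136/375 kN·m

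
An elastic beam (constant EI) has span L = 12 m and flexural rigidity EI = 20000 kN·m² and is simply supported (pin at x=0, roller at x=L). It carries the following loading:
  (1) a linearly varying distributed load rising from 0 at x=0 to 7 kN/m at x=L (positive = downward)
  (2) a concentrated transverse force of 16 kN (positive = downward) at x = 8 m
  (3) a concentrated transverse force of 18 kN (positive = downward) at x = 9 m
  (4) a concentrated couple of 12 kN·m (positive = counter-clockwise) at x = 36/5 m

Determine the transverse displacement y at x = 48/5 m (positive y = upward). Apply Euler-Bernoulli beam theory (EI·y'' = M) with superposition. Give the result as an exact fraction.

y(48/5) = -57312331/937500000 m

Load 1 — triangular load w₀=7 kN/m (0→w₀ over full span):
  y_1 = -w₀x(7L⁴-10L²x²+3x⁴)/(360LEI) = -7·(48/5)·(7·12⁴-10·12²·(48/5)²+3·(48/5)⁴)/(360·12·20000) = -288036/9765625 m
Load 2 — point force P=16 kN at a=8 m (b=L-a=4):
  y_2 = -Pa(L-x)(2Lx-a²-x²)/(6LEI)  [x>a] = -16·8·(12-(48/5))·(2·12·(48/5)-8²-(48/5)²)/(6·12·20000) = -3712/234375 m
Load 3 — point force P=18 kN at a=9 m (b=L-a=3):
  y_3 = -Pa(L-x)(2Lx-a²-x²)/(6LEI)  [x>a] = -18·9·(12-(48/5))·(2·12·(48/5)-9²-(48/5)²)/(6·12·20000) = -38637/2500000 m
Load 4 — applied couple M₀=12 kN·m at a=36/5 m (b=L-a=24/5):
  y_4 = (M₀x³/(6L)-M₀(x-a)²/2+C₁x)/EI  [x>a] with C₁=M₀(3b²-L²)/(6L)=-312/25 = (12·(48/5)³/(6·12)-12·((48/5)-(36/5))²/2+(-312/25)·(48/5))/20000 = -27/78125 m
Superposition: y = Σ y_i = -57312331/937500000 m ≈ -0.061133 m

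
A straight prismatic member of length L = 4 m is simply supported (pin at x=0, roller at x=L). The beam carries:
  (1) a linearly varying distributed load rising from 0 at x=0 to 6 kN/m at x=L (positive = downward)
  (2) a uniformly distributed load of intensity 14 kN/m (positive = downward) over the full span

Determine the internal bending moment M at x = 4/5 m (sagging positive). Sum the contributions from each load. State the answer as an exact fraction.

Load 1 — triangular load w₀=6 kN/m (0→w₀ over full span):
  M_1 = w₀Lx/6 - w₀x³/(6L) = 6·4·(4/5)/6 - 6·(4/5)³/(6·4) = 384/125 kN·m
Load 2 — uniform load w=14 kN/m over full span:
  M_2 = wx(L-x)/2 = 14·(4/5)·(4-(4/5))/2 = 448/25 kN·m
Superposition: M = Σ M_i = 2624/125 kN·m ≈ 20.992000 kN·m

M(4/5) = 2624/125 kN·m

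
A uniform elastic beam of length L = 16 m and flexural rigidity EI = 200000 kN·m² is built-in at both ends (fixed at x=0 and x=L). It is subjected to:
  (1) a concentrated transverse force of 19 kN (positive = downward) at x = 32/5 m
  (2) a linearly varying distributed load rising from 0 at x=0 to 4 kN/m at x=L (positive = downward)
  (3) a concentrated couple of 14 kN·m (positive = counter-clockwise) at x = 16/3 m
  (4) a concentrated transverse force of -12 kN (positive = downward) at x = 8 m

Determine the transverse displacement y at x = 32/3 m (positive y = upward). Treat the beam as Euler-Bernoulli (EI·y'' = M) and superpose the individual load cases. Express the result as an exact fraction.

y(32/3) = -437308/284765625 m

Load 1 — point force P=19 kN at a=32/5 m (b=L-a=48/5):
  y_1 = -Pa²(L-x)²(3bL-(3b+a)(L-x))/(6L³EI)  [x>a] = -19·(32/5)²·(16-(32/3))²·(3·(48/5)·16-(3·(48/5)+(32/5))·(16-(32/3)))/(6·16³·200000) = -38912/31640625 m
Load 2 — triangular load w₀=4 kN/m (0→w₀ over full span):
  y_2 = -w₀x²(L-x)²(x+2L)/(120LEI) = -4·(32/3)²·(16-(32/3))²·((32/3)+2·16)/(120·16·200000) = -16384/11390625 m
Load 3 — applied couple M₀=14 kN·m at a=16/3 m (b=L-a=32/3):
  y_3 = (R_Ax³/6 - M_Ax²/2 - M₀(x-a)²/2)/EI  [x>a] with R_A=7/6, M_A=0 = ((7/6)·(32/3)³/6 - 0·(32/3)²/2 - 14·((32/3)-(16/3))²/2)/200000 = 28/151875 m
Load 4 — point force P=-12 kN at a=8 m (b=L-a=8):
  y_4 = -Pa²(L-x)²(3bL-(3b+a)(L-x))/(6L³EI)  [x>a] = -(-12)·8²·(16-(32/3))²·(3·8·16-(3·8+8)·(16-(32/3)))/(6·16³·200000) = 16/16875 m
Superposition: y = Σ y_i = -437308/284765625 m ≈ -0.001536 m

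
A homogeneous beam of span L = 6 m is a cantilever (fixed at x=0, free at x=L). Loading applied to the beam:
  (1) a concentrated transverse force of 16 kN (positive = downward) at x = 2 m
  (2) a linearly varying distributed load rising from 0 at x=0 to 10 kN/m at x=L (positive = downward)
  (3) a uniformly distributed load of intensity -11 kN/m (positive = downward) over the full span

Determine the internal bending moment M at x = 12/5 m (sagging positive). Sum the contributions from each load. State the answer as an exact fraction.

Load 1 — point force P=16 kN at a=2 m (b=L-a=4):
  M_1 = 0  [x>a] = 0 kN·m
Load 2 — triangular load w₀=10 kN/m (0→w₀ over full span):
  M_2 = w₀Lx/2 - w₀L²/3 - w₀x³/(6L) = 10·6·(12/5)/2 - 10·6²/3 - 10·(12/5)³/(6·6) = -1296/25 kN·m
Load 3 — uniform load w=-11 kN/m over full span:
  M_3 = -w(L-x)²/2 = -(-11)·(6-(12/5))²/2 = 1782/25 kN·m
Superposition: M = Σ M_i = 486/25 kN·m ≈ 19.440000 kN·m

M(12/5) = 486/25 kN·m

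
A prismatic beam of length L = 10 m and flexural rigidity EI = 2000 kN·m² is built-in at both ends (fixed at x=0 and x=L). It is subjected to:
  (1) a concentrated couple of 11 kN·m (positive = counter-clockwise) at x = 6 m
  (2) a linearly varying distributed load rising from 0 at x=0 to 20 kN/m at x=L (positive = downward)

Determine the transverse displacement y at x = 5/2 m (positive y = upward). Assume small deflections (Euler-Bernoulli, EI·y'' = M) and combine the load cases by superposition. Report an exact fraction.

Load 1 — applied couple M₀=11 kN·m at a=6 m (b=L-a=4):
  y_1 = (R_Ax³/6 - M_Ax²/2)/EI  [x≤a] with R_A=198/125, M_A=88/25 = ((198/125)·(5/2)³/6 - (88/25)·(5/2)²/2)/2000 = -11/3200 m
Load 2 — triangular load w₀=20 kN/m (0→w₀ over full span):
  y_2 = -w₀x²(L-x)²(x+2L)/(120LEI) = -20·(5/2)²·(10-(5/2))²·((5/2)+2·10)/(120·10·2000) = -135/2048 m
Superposition: y = Σ y_i = -3551/51200 m ≈ -0.069355 m

y(5/2) = -3551/51200 m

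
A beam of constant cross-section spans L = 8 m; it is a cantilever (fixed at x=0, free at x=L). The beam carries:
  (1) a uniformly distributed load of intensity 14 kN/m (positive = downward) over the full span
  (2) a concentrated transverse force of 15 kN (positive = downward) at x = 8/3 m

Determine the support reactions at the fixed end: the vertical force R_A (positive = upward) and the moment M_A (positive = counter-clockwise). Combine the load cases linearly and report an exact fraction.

R_A = 127 kN, M_A = 488 kN·m

Load 1 — uniform load w=14 kN/m over full span:
  R_A = wL = 14·8 = 112 kN
  M_A = wL²/2 = 14·8²/2 = 448 kN·m
Load 2 — point force P=15 kN at a=8/3 m (b=L-a=16/3):
  R_A = P = 15 kN
  M_A = Pa = 15·(8/3) = 40 kN·m
Superposition: R_A = 127 kN, M_A = 488 kN·m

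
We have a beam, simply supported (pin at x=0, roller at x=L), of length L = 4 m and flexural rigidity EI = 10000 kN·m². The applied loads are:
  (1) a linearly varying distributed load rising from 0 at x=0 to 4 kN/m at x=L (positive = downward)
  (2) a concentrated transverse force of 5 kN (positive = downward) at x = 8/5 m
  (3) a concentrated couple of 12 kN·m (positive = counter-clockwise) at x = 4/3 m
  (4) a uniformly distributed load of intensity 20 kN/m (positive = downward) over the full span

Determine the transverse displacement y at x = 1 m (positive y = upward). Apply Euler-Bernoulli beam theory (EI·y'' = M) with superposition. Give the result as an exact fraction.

y(1) = -10699/2000000 m

Load 1 — triangular load w₀=4 kN/m (0→w₀ over full span):
  y_1 = -w₀x(7L⁴-10L²x²+3x⁴)/(360LEI) = -4·1·(7·4⁴-10·4²·1²+3·1⁴)/(360·4·10000) = -109/240000 m
Load 2 — point force P=5 kN at a=8/5 m (b=L-a=12/5):
  y_2 = -Pbx(L²-b²-x²)/(6LEI)  [x≤a] = -5·(12/5)·1·(4²-(12/5)²-1²)/(6·4·10000) = -231/500000 m
Load 3 — applied couple M₀=12 kN·m at a=4/3 m (b=L-a=8/3):
  y_3 = (M₀x³/(6L)+C₁x)/EI  [x≤a] with C₁=M₀(3b²-L²)/(6L)=8/3 = (12·1³/(6·4)+(8/3)·1)/10000 = 19/60000 m
Load 4 — uniform load w=20 kN/m over full span:
  y_4 = -wx(L³-2Lx²+x³)/(24EI) = -20·1·(4³-2·4·1²+1³)/(24·10000) = -19/4000 m
Superposition: y = Σ y_i = -10699/2000000 m ≈ -0.005350 m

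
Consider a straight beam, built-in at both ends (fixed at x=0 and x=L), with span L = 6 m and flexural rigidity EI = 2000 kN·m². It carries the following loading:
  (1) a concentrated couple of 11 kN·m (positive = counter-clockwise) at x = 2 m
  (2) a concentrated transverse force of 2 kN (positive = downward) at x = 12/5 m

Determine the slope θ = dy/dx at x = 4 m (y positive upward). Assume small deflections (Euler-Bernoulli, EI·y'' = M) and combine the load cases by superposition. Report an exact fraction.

Load 1 — applied couple M₀=11 kN·m at a=2 m (b=L-a=4):
  θ_1 = (R_Ax²/2 - M_Ax - M₀(x-a))/EI  [x>a] with R_A=22/9, M_A=0 = ((22/9)·4²/2 - 0·4 - 11·(4-2))/2000 = -11/9000 rad
Load 2 — point force P=2 kN at a=12/5 m (b=L-a=18/5):
  θ_2 = Pa²(L-x)(2bL-(3b+a)(L-x))/(2L³EI)  [x>a] = 2·(12/5)²·(6-4)·(2·(18/5)·6-(3·(18/5)+(12/5))·(6-4))/(2·6³·2000) = 7/15625 rad
Superposition: θ = Σ θ_i = -871/1125000 rad ≈ -0.000774 rad

θ(4) = -871/1125000 rad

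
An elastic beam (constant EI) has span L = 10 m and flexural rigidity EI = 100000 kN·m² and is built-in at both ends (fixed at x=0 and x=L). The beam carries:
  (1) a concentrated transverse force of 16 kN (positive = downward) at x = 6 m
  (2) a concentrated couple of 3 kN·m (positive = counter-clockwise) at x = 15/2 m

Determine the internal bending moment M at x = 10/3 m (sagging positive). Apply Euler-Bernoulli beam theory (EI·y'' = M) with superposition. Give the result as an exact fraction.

Load 1 — point force P=16 kN at a=6 m (b=L-a=4):
  M_1 = Pb²(3a+b)x/L³ - Pab²/L²  [x≤a] = 16·4²·(3·6+4)·(10/3)/10³ - 16·6·4²/10² = 256/75 kN·m
Load 2 — applied couple M₀=3 kN·m at a=15/2 m (b=L-a=5/2):
  M_2 = R_Ax - M_A  [x≤a] with R_A=27/80, M_A=15/16 = (27/80)·(10/3) - (15/16) = 3/16 kN·m
Superposition: M = Σ M_i = 4321/1200 kN·m ≈ 3.600833 kN·m

M(10/3) = 4321/1200 kN·m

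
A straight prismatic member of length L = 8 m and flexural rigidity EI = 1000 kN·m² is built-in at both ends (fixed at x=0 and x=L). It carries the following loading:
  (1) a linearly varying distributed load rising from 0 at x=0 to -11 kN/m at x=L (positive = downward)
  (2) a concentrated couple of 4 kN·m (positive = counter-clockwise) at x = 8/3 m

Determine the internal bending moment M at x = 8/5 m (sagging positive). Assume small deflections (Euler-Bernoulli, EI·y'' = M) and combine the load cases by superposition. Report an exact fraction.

Load 1 — triangular load w₀=-11 kN/m (0→w₀ over full span):
  M_1 = 3w₀Lx/20 - w₀L²/30 - w₀x³/(6L) = 3·(-11)·8·(8/5)/20 - (-11)·8²/30 - (-11)·(8/5)³/(6·8) = 1232/375 kN·m
Load 2 — applied couple M₀=4 kN·m at a=8/3 m (b=L-a=16/3):
  M_2 = R_Ax - M_A  [x≤a] with R_A=2/3, M_A=0 = (2/3)·(8/5) - 0 = 16/15 kN·m
Superposition: M = Σ M_i = 544/125 kN·m ≈ 4.352000 kN·m

M(8/5) = 544/125 kN·m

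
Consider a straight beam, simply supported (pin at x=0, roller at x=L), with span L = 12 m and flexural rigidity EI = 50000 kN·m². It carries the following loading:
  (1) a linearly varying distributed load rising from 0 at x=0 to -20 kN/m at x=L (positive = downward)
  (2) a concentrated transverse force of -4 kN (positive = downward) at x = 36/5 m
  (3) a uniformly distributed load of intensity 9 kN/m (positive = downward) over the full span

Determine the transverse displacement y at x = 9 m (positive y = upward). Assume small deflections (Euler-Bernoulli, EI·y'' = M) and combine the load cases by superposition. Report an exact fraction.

y(9) = 188271/25000000 m

Load 1 — triangular load w₀=-20 kN/m (0→w₀ over full span):
  y_1 = -w₀x(7L⁴-10L²x²+3x⁴)/(360LEI) = -(-20)·9·(7·12⁴-10·12²·9²+3·9⁴)/(360·12·50000) = 3213/80000 m
Load 2 — point force P=-4 kN at a=36/5 m (b=L-a=24/5):
  y_2 = -Pa(L-x)(2Lx-a²-x²)/(6LEI)  [x>a] = -(-4)·(36/5)·(12-9)·(2·12·9-(36/5)²-9²)/(6·12·50000) = 6237/3125000 m
Load 3 — uniform load w=9 kN/m over full span:
  y_3 = -wx(L³-2Lx²+x³)/(24EI) = -9·9·(12³-2·12·9²+9³)/(24·50000) = -13851/400000 m
Superposition: y = Σ y_i = 188271/25000000 m ≈ 0.007531 m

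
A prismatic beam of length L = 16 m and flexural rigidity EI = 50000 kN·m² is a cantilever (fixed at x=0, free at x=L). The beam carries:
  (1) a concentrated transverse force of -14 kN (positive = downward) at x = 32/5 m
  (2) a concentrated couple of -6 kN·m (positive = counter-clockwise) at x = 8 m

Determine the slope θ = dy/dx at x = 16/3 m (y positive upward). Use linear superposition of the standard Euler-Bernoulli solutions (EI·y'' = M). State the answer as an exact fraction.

Load 1 — point force P=-14 kN at a=32/5 m (b=L-a=48/5):
  θ_1 = -Px(2a-x)/(2EI)  [x≤a] = -(-14)·(16/3)·(2·(32/5)-(16/3))/(2·50000) = 784/140625 rad
Load 2 — applied couple M₀=-6 kN·m at a=8 m (b=L-a=8):
  θ_2 = M₀x/EI  [x≤a] = (-6)·(16/3)/50000 = -2/3125 rad
Superposition: θ = Σ θ_i = 694/140625 rad ≈ 0.004935 rad

θ(16/3) = 694/140625 rad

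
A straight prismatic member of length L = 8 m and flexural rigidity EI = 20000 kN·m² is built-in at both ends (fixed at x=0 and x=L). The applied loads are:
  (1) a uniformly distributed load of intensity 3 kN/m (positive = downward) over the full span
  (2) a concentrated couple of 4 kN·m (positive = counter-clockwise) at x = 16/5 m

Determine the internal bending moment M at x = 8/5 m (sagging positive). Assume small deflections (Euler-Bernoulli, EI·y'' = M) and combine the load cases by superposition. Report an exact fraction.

M(8/5) = 4/125 kN·m

Load 1 — uniform load w=3 kN/m over full span:
  M_1 = wLx/2 - wL²/12 - wx²/2 = 3·8·(8/5)/2 - 3·8²/12 - 3·(8/5)²/2 = -16/25 kN·m
Load 2 — applied couple M₀=4 kN·m at a=16/5 m (b=L-a=24/5):
  M_2 = R_Ax - M_A  [x≤a] with R_A=18/25, M_A=12/25 = (18/25)·(8/5) - (12/25) = 84/125 kN·m
Superposition: M = Σ M_i = 4/125 kN·m ≈ 0.032000 kN·m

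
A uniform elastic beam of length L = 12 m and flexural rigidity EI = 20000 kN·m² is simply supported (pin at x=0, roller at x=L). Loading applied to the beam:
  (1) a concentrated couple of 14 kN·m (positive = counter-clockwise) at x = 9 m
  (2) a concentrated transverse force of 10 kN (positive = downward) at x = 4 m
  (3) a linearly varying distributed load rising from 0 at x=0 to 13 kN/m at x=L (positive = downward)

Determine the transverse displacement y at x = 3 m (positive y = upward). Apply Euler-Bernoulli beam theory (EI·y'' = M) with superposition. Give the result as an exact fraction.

y(3) = -28709/384000 m

Load 1 — applied couple M₀=14 kN·m at a=9 m (b=L-a=3):
  y_1 = (M₀x³/(6L)+C₁x)/EI  [x≤a] with C₁=M₀(3b²-L²)/(6L)=-91/4 = (14·3³/(6·12)+(-91/4)·3)/20000 = -63/20000 m
Load 2 — point force P=10 kN at a=4 m (b=L-a=8):
  y_2 = -Pbx(L²-b²-x²)/(6LEI)  [x≤a] = -10·8·3·(12²-8²-3²)/(6·12·20000) = -71/6000 m
Load 3 — triangular load w₀=13 kN/m (0→w₀ over full span):
  y_3 = -w₀x(7L⁴-10L²x²+3x⁴)/(360LEI) = -13·3·(7·12⁴-10·12²·3²+3·3⁴)/(360·12·20000) = -38259/640000 m
Superposition: y = Σ y_i = -28709/384000 m ≈ -0.074763 m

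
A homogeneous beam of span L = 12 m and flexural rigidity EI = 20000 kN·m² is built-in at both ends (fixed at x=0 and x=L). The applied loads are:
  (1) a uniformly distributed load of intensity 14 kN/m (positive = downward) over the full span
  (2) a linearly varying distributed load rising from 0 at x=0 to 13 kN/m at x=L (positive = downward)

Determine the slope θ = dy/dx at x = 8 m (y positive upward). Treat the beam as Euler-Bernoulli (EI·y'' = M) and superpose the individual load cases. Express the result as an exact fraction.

θ(8) = 301/28125 rad

Load 1 — uniform load w=14 kN/m over full span:
  θ_1 = -wx(L-x)(L-2x)/(12EI) = -14·8·(12-8)·(12-2·8)/(12·20000) = 14/1875 rad
Load 2 — triangular load w₀=13 kN/m (0→w₀ over full span):
  θ_2 = -w₀(2x(L-x)(L-2x)(x+2L)+x²(L-x)²)/(120LEI) = -13·(2·8·(12-8)·(12-2·8)·(8+2·12)+8²·(12-8)²)/(120·12·20000) = 91/28125 rad
Superposition: θ = Σ θ_i = 301/28125 rad ≈ 0.010702 rad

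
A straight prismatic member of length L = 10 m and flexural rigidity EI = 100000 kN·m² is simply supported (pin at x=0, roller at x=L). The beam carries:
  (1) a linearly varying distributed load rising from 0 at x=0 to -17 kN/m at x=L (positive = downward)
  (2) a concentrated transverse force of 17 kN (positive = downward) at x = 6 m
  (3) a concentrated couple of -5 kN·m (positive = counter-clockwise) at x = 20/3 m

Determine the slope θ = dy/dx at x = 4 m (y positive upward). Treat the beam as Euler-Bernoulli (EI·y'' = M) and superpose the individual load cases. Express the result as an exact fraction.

θ(4) = 149/180000 rad

Load 1 — triangular load w₀=-17 kN/m (0→w₀ over full span):
  θ_1 = -w₀(7L⁴-30L²x²+15x⁴)/(360LEI) = -(-17)·(7·10⁴-30·10²·4²+15·4⁴)/(360·10·100000) = 5491/4500000 rad
Load 2 — point force P=17 kN at a=6 m (b=L-a=4):
  θ_2 = -Pb(L²-b²-3x²)/(6LEI)  [x≤a] = -17·4·(10²-4²-3·4²)/(6·10·100000) = -51/125000 rad
Load 3 — applied couple M₀=-5 kN·m at a=20/3 m (b=L-a=10/3):
  θ_3 = (M₀x²/(2L)+C₁)/EI  [x≤a] with C₁=M₀(3b²-L²)/(6L)=50/9 = ((-5)·4²/(2·10)+(50/9))/100000 = 7/450000 rad
Superposition: θ = Σ θ_i = 149/180000 rad ≈ 0.000828 rad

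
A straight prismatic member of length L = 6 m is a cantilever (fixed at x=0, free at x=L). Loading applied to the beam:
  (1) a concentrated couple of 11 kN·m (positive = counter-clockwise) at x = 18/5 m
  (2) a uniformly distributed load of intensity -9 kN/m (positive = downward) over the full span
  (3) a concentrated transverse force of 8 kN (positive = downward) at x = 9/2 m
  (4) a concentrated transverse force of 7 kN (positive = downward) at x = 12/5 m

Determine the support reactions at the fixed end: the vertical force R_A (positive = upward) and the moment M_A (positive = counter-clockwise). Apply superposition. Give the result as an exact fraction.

Load 1 — applied couple M₀=11 kN·m at a=18/5 m (b=L-a=12/5):
  R_A = 0 kN
  M_A = -M₀ = -11 kN·m
Load 2 — uniform load w=-9 kN/m over full span:
  R_A = wL = (-9)·6 = -54 kN
  M_A = wL²/2 = (-9)·6²/2 = -162 kN·m
Load 3 — point force P=8 kN at a=9/2 m (b=L-a=3/2):
  R_A = P = 8 kN
  M_A = Pa = 8·(9/2) = 36 kN·m
Load 4 — point force P=7 kN at a=12/5 m (b=L-a=18/5):
  R_A = P = 7 kN
  M_A = Pa = 7·(12/5) = 84/5 kN·m
Superposition: R_A = -39 kN, M_A = -601/5 kN·m

R_A = -39 kN, M_A = -601/5 kN·m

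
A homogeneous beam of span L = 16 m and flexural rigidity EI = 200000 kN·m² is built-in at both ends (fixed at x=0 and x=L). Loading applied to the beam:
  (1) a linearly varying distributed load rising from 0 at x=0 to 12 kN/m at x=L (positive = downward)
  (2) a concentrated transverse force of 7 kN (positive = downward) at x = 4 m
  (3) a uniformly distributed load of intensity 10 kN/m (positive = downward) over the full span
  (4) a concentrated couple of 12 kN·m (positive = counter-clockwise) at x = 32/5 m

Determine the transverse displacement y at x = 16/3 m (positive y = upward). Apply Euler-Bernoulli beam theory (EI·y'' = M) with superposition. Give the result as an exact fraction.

y(16/3) = -68794/6328125 m

Load 1 — triangular load w₀=12 kN/m (0→w₀ over full span):
  y_1 = -w₀x²(L-x)²(x+2L)/(120LEI) = -12·(16/3)²·(16-(16/3))²·((16/3)+2·16)/(120·16·200000) = -14336/3796875 m
Load 2 — point force P=7 kN at a=4 m (b=L-a=12):
  y_2 = -Pa²(L-x)²(3bL-(3b+a)(L-x))/(6L³EI)  [x>a] = -7·4²·(16-(16/3))²·(3·12·16-(3·12+4)·(16-(16/3)))/(6·16³·200000) = -98/253125 m
Load 3 — uniform load w=10 kN/m over full span:
  y_3 = -wx²(L-x)²/(24EI) = -10·(16/3)²·(16-(16/3))²/(24·200000) = -1024/151875 m
Load 4 — applied couple M₀=12 kN·m at a=32/5 m (b=L-a=48/5):
  y_4 = (R_Ax³/6 - M_Ax²/2)/EI  [x≤a] with R_A=27/25, M_A=36/25 = ((27/25)·(16/3)³/6 - (36/25)·(16/3)²/2)/200000 = 8/234375 m
Superposition: y = Σ y_i = -68794/6328125 m ≈ -0.010871 m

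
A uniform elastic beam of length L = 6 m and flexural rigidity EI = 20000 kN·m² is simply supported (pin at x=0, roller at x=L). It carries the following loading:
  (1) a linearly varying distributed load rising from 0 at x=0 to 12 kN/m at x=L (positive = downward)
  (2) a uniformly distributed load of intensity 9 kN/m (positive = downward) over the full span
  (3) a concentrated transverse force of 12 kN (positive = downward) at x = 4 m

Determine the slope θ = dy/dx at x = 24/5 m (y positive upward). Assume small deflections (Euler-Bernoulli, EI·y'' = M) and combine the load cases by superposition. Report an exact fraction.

Load 1 — triangular load w₀=12 kN/m (0→w₀ over full span):
  θ_1 = -w₀(7L⁴-30L²x²+15x⁴)/(360LEI) = -12·(7·6⁴-30·6²·(24/5)²+15·(24/5)⁴)/(360·6·20000) = 6813/3125000 rad
Load 2 — uniform load w=9 kN/m over full span:
  θ_2 = -w(L³-6Lx²+4x³)/(24EI) = -9·(6³-6·6·(24/5)²+4·(24/5)³)/(24·20000) = 8019/2500000 rad
Load 3 — point force P=12 kN at a=4 m (b=L-a=2):
  θ_3 = -Pa(2L²-6Lx+3x²+a²)/(6LEI)  [x>a] = -12·4·(2·6²-6·6·(24/5)+3·(24/5)²+4²)/(6·6·20000) = 49/46875 rad
Superposition: θ = Σ θ_i = 241241/37500000 rad ≈ 0.006433 rad

θ(24/5) = 241241/37500000 rad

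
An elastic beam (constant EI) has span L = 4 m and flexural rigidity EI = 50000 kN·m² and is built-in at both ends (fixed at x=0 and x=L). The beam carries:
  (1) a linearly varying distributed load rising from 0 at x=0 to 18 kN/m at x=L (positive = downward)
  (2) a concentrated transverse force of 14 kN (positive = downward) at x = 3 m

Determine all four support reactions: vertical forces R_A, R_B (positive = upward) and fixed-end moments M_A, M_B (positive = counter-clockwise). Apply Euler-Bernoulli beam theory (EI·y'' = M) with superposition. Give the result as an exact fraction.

Load 1 — triangular load w₀=18 kN/m (0→w₀ over full span):
  R_A = 3w₀L/20 = 3·18·4/20 = 54/5 kN
  M_A = w₀L²/30 = 18·4²/30 = 48/5 kN·m
  R_B = 7w₀L/20 = 7·18·4/20 = 126/5 kN
  M_B = -w₀L²/20 = -18·4²/20 = -72/5 kN·m
Load 2 — point force P=14 kN at a=3 m (b=L-a=1):
  R_A = Pb²(3a+b)/L³ = 14·1²·(3·3+1)/4³ = 35/16 kN
  M_A = Pab²/L² = 14·3·1²/4² = 21/8 kN·m
  R_B = Pa²(a+3b)/L³ = 14·3²·(3+3·1)/4³ = 189/16 kN
  M_B = -Pa²b/L² = -14·3²·1/4² = -63/8 kN·m
Superposition: R_A = 1039/80 kN, M_A = 489/40 kN·m, R_B = 2961/80 kN, M_B = -891/40 kN·m

R_A = 1039/80 kN, M_A = 489/40 kN·m, R_B = 2961/80 kN, M_B = -891/40 kN·m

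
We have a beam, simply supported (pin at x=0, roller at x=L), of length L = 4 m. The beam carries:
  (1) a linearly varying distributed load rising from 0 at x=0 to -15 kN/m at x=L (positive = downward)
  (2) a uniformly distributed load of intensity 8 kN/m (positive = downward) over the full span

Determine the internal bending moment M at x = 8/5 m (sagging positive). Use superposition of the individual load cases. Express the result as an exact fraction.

M(8/5) = 48/25 kN·m

Load 1 — triangular load w₀=-15 kN/m (0→w₀ over full span):
  M_1 = w₀Lx/6 - w₀x³/(6L) = (-15)·4·(8/5)/6 - (-15)·(8/5)³/(6·4) = -336/25 kN·m
Load 2 — uniform load w=8 kN/m over full span:
  M_2 = wx(L-x)/2 = 8·(8/5)·(4-(8/5))/2 = 384/25 kN·m
Superposition: M = Σ M_i = 48/25 kN·m ≈ 1.920000 kN·m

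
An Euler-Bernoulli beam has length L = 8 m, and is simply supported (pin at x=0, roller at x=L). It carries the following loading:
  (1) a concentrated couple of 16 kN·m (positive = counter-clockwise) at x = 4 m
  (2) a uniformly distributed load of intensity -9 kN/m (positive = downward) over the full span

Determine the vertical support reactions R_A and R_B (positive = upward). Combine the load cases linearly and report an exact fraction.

Load 1 — applied couple M₀=16 kN·m at a=4 m (b=L-a=4):
  R_A = M₀/L = 16/8 = 2 kN
  R_B = -M₀/L = -16/8 = -2 kN
Load 2 — uniform load w=-9 kN/m over full span:
  R_A = wL/2 = (-9)·8/2 = -36 kN
  R_B = wL/2 = (-9)·8/2 = -36 kN
Superposition: R_A = -34 kN, R_B = -38 kN

R_A = -34 kN, R_B = -38 kN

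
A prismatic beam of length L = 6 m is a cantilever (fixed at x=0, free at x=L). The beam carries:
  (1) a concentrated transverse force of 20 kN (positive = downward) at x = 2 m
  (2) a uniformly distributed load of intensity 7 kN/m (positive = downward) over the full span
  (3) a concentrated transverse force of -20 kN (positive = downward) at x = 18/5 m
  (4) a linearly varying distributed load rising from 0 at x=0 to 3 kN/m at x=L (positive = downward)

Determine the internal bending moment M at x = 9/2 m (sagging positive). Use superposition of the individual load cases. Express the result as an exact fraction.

M(9/2) = -351/32 kN·m

Load 1 — point force P=20 kN at a=2 m (b=L-a=4):
  M_1 = 0  [x>a] = 0 kN·m
Load 2 — uniform load w=7 kN/m over full span:
  M_2 = -w(L-x)²/2 = -7·(6-(9/2))²/2 = -63/8 kN·m
Load 3 — point force P=-20 kN at a=18/5 m (b=L-a=12/5):
  M_3 = 0  [x>a] = 0 kN·m
Load 4 — triangular load w₀=3 kN/m (0→w₀ over full span):
  M_4 = w₀Lx/2 - w₀L²/3 - w₀x³/(6L) = 3·6·(9/2)/2 - 3·6²/3 - 3·(9/2)³/(6·6) = -99/32 kN·m
Superposition: M = Σ M_i = -351/32 kN·m ≈ -10.968750 kN·m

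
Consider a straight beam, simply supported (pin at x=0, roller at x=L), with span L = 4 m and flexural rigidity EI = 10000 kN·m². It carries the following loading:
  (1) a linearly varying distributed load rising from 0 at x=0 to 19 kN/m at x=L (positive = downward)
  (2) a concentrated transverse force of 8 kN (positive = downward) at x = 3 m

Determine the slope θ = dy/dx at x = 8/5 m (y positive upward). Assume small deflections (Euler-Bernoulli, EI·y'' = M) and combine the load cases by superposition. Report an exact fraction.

Load 1 — triangular load w₀=19 kN/m (0→w₀ over full span):
  θ_1 = -w₀(7L⁴-30L²x²+15x⁴)/(360LEI) = -19·(7·4⁴-30·4²·(8/5)²+15·(8/5)⁴)/(360·4·10000) = -6137/7031250 rad
Load 2 — point force P=8 kN at a=3 m (b=L-a=1):
  θ_2 = -Pb(L²-b²-3x²)/(6LEI)  [x≤a] = -8·1·(4²-1²-3·(8/5)²)/(6·4·10000) = -61/250000 rad
Superposition: θ = Σ θ_i = -62821/56250000 rad ≈ -0.001117 rad

θ(8/5) = -62821/56250000 rad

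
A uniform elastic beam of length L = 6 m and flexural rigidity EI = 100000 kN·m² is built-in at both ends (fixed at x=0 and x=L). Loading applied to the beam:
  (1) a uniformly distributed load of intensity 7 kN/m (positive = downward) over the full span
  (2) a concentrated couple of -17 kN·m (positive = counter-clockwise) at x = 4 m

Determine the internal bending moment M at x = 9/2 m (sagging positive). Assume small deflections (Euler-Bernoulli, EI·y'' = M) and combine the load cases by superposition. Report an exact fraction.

M(9/2) = 199/24 kN·m

Load 1 — uniform load w=7 kN/m over full span:
  M_1 = wLx/2 - wL²/12 - wx²/2 = 7·6·(9/2)/2 - 7·6²/12 - 7·(9/2)²/2 = 21/8 kN·m
Load 2 — applied couple M₀=-17 kN·m at a=4 m (b=L-a=2):
  M_2 = R_Ax - M_A - M₀  [x>a] with R_A=-34/9, M_A=-17/3 = (-34/9)·(9/2) - (-17/3) - (-17) = 17/3 kN·m
Superposition: M = Σ M_i = 199/24 kN·m ≈ 8.291667 kN·m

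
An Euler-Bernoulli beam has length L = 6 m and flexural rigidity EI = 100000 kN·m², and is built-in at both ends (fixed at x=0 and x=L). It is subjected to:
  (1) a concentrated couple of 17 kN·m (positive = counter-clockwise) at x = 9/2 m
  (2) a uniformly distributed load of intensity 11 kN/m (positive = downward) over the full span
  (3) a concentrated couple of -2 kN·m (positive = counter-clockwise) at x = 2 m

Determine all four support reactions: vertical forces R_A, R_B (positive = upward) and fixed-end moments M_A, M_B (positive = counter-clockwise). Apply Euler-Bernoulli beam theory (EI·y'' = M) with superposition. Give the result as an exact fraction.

R_A = 5147/144 kN, M_A = 613/16 kN·m, R_B = 4357/144 kN, M_B = -1769/48 kN·m

Load 1 — applied couple M₀=17 kN·m at a=9/2 m (b=L-a=3/2):
  R_A = 6M₀ab/L³ = 6·17·(9/2)·(3/2)/6³ = 51/16 kN
  M_A = M₀b(2a-b)/L² = 17·(3/2)·(2·(9/2)-(3/2))/6² = 85/16 kN·m
  R_B = -6M₀ab/L³ = -6·17·(9/2)·(3/2)/6³ = -51/16 kN
  M_B = M₀a(2b-a)/L² = 17·(9/2)·(2·(3/2)-(9/2))/6² = -51/16 kN·m
Load 2 — uniform load w=11 kN/m over full span:
  R_A = wL/2 = 11·6/2 = 33 kN
  M_A = wL²/12 = 11·6²/12 = 33 kN·m
  R_B = wL/2 = 11·6/2 = 33 kN
  M_B = -wL²/12 = -11·6²/12 = -33 kN·m
Load 3 — applied couple M₀=-2 kN·m at a=2 m (b=L-a=4):
  R_A = 6M₀ab/L³ = 6·(-2)·2·4/6³ = -4/9 kN
  M_A = M₀b(2a-b)/L² = (-2)·4·(2·2-4)/6² = 0 kN·m
  R_B = -6M₀ab/L³ = -6·(-2)·2·4/6³ = 4/9 kN
  M_B = M₀a(2b-a)/L² = (-2)·2·(2·4-2)/6² = -2/3 kN·m
Superposition: R_A = 5147/144 kN, M_A = 613/16 kN·m, R_B = 4357/144 kN, M_B = -1769/48 kN·m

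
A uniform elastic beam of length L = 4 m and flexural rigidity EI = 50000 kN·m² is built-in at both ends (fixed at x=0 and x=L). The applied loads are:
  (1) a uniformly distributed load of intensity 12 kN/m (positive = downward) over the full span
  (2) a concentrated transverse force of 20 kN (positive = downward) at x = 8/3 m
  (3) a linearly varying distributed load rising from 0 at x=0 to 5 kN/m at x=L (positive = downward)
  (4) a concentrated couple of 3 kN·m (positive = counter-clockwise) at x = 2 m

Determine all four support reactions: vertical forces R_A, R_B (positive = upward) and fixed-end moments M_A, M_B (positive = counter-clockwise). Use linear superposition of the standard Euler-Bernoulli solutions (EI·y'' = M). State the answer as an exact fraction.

R_A = 7195/216 kN, M_A = 2737/108 kN·m, R_B = 9653/216 kN, M_B = -3359/108 kN·m

Load 1 — uniform load w=12 kN/m over full span:
  R_A = wL/2 = 12·4/2 = 24 kN
  M_A = wL²/12 = 12·4²/12 = 16 kN·m
  R_B = wL/2 = 12·4/2 = 24 kN
  M_B = -wL²/12 = -12·4²/12 = -16 kN·m
Load 2 — point force P=20 kN at a=8/3 m (b=L-a=4/3):
  R_A = Pb²(3a+b)/L³ = 20·(4/3)²·(3·(8/3)+(4/3))/4³ = 140/27 kN
  M_A = Pab²/L² = 20·(8/3)·(4/3)²/4² = 160/27 kN·m
  R_B = Pa²(a+3b)/L³ = 20·(8/3)²·((8/3)+3·(4/3))/4³ = 400/27 kN
  M_B = -Pa²b/L² = -20·(8/3)²·(4/3)/4² = -320/27 kN·m
Load 3 — triangular load w₀=5 kN/m (0→w₀ over full span):
  R_A = 3w₀L/20 = 3·5·4/20 = 3 kN
  M_A = w₀L²/30 = 5·4²/30 = 8/3 kN·m
  R_B = 7w₀L/20 = 7·5·4/20 = 7 kN
  M_B = -w₀L²/20 = -5·4²/20 = -4 kN·m
Load 4 — applied couple M₀=3 kN·m at a=2 m (b=L-a=2):
  R_A = 6M₀ab/L³ = 6·3·2·2/4³ = 9/8 kN
  M_A = M₀b(2a-b)/L² = 3·2·(2·2-2)/4² = 3/4 kN·m
  R_B = -6M₀ab/L³ = -6·3·2·2/4³ = -9/8 kN
  M_B = M₀a(2b-a)/L² = 3·2·(2·2-2)/4² = 3/4 kN·m
Superposition: R_A = 7195/216 kN, M_A = 2737/108 kN·m, R_B = 9653/216 kN, M_B = -3359/108 kN·m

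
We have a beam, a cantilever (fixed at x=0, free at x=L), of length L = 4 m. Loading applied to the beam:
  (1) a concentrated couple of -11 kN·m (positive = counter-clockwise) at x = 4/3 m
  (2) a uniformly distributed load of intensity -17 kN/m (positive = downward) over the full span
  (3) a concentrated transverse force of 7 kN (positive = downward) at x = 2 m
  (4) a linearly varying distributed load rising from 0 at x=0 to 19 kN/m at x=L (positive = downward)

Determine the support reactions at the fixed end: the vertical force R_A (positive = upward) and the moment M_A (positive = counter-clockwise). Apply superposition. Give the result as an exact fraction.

R_A = -23 kN, M_A = -29/3 kN·m

Load 1 — applied couple M₀=-11 kN·m at a=4/3 m (b=L-a=8/3):
  R_A = 0 kN
  M_A = -M₀ = -(-11) = 11 kN·m
Load 2 — uniform load w=-17 kN/m over full span:
  R_A = wL = (-17)·4 = -68 kN
  M_A = wL²/2 = (-17)·4²/2 = -136 kN·m
Load 3 — point force P=7 kN at a=2 m (b=L-a=2):
  R_A = P = 7 kN
  M_A = Pa = 7·2 = 14 kN·m
Load 4 — triangular load w₀=19 kN/m (0→w₀ over full span):
  R_A = w₀L/2 = 19·4/2 = 38 kN
  M_A = w₀L²/3 = 19·4²/3 = 304/3 kN·m
Superposition: R_A = -23 kN, M_A = -29/3 kN·m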